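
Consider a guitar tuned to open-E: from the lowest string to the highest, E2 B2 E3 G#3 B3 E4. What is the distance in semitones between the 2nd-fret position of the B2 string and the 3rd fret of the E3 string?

B2 at fret 2 → C#3 (MIDI 49); E3 at fret 3 → G3 (MIDI 55).
49 − 55 = -6, so the two pitches are 6 semitones apart, with G3 the higher.

6 semitones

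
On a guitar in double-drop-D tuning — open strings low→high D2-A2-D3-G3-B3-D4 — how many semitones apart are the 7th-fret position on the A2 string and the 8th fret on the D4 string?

18 semitones

A2 at fret 7 → E3 (MIDI 52); D4 at fret 8 → A♯4 (MIDI 70).
52 − 70 = -18, so the two pitches are 18 semitones apart, with A♯4 the higher.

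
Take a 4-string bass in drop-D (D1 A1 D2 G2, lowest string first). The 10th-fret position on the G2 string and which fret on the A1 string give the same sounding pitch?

G2 at fret 10 is G2 + 10 semitones = F3.
The open A1 string is 10 semitones below the open G2, so the same pitch on the A1 string lies at fret 10 + 10 = 20.

20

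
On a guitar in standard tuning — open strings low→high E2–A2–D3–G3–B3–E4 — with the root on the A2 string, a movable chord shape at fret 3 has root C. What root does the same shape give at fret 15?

Moving from fret 3 to fret 15 shifts the root by 12 semitones.
C up 12 semitones is C.

C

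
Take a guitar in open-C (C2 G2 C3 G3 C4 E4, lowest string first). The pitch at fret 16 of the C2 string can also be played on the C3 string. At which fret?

C2 at fret 16 is C2 + 16 semitones = E3.
The open C3 string is 12 semitones above the open C2, so the same pitch on the C3 string lies at fret 16 − 12 = 4.

4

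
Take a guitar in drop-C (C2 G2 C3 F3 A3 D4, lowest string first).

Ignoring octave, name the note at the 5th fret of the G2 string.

G2 is MIDI 43. Adding 5 gives 48; 48 mod 12 = 0, i.e. C.

C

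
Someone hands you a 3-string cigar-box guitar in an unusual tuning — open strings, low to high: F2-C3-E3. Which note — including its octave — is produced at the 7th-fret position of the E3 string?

The open E3 string plus 7 semitones: E–F–F#–G–G#–A–A#–B.
No B→C boundary is crossed, so the octave stays at 3.

B3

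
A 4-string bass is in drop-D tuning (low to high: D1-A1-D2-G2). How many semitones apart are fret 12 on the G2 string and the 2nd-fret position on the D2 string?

G2 at fret 12 → G3 (MIDI 55); D2 at fret 2 → E2 (MIDI 40).
55 − 40 = 15, so the two pitches are 15 semitones apart, with G3 the higher.

15 semitones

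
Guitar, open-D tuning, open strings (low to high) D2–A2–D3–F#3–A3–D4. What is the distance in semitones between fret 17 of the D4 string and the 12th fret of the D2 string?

29 semitones

D4 at fret 17 → G5 (MIDI 79); D2 at fret 12 → D3 (MIDI 50).
79 − 50 = 29, so the two pitches are 29 semitones apart, with G5 the higher.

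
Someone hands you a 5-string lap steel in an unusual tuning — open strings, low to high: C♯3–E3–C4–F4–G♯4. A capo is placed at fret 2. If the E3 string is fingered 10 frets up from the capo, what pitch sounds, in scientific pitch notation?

E4

The capo raises the open E3 by 2 semitones to F♯3; fretting 10 more gives E3 + 2 + 10 = E3 + 12 semitones = E4.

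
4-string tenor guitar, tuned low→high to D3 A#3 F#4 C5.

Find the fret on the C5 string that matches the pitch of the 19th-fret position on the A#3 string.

A#3 at fret 19 is A#3 + 19 semitones = F5.
The open C5 string is 14 semitones above the open A#3, so the same pitch on the C5 string lies at fret 19 − 14 = 5.

5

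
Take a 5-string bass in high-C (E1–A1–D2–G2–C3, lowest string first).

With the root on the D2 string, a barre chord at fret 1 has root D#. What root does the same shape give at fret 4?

F#

Moving from fret 1 to fret 4 shifts the root by 3 semitones.
D# up 3 semitones is F#.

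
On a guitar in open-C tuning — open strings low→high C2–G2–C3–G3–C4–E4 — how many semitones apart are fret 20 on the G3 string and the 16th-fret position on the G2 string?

16 semitones

G3 at fret 20 → D#5 (MIDI 75); G2 at fret 16 → B3 (MIDI 59).
75 − 59 = 16, so the two pitches are 16 semitones apart, with D#5 the higher.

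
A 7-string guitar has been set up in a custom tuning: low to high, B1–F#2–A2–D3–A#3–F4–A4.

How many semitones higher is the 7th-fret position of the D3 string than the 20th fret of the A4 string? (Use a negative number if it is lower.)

-32 semitones

D3 at fret 7 → A3 (MIDI 57); A4 at fret 20 → F6 (MIDI 89).
57 − 89 = -32, so the two pitches are 32 semitones apart.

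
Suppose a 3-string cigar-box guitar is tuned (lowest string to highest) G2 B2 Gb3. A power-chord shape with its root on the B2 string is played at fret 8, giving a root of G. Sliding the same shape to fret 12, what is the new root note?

Moving from fret 8 to fret 12 shifts the root by 4 semitones.
G up 4 semitones is B.

B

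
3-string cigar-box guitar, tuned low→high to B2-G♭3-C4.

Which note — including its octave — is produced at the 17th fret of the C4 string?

F5

C4 is MIDI 60. Adding 17 gives 77, which is F5.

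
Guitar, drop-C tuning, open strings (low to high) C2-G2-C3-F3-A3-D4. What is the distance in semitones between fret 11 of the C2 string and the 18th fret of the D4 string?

33 semitones

C2 at fret 11 → B2 (MIDI 47); D4 at fret 18 → G♯5 (MIDI 80).
47 − 80 = -33, so the two pitches are 33 semitones apart, with G♯5 the higher.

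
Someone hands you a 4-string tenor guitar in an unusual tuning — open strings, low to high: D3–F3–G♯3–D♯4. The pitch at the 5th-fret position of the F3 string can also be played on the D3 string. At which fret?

Fret 5 on F3 is MIDI 53 + 5 = 58 (A♯3). On the D3 string (open MIDI 50), that pitch is 58 − 50 = fret 8.

8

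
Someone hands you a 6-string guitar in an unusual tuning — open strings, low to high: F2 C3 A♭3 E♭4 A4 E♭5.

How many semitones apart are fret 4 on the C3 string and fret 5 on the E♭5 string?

28 semitones

C3 at fret 4 → E3 (MIDI 52); E♭5 at fret 5 → A♭5 (MIDI 80).
52 − 80 = -28, so the two pitches are 28 semitones apart, with A♭5 the higher.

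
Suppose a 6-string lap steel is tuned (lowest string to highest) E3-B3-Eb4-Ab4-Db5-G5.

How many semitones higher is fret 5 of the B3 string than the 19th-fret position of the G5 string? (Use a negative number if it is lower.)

B3 at fret 5 → E4 (MIDI 64); G5 at fret 19 → D7 (MIDI 98).
64 − 98 = -34, so the two pitches are 34 semitones apart.

-34 semitones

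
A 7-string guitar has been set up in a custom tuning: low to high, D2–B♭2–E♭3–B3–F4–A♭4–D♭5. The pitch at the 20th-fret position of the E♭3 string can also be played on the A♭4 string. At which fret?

E♭3 at fret 20 is E♭3 + 20 semitones = B4.
The open A♭4 string is 17 semitones above the open E♭3, so the same pitch on the A♭4 string lies at fret 20 − 17 = 3.

3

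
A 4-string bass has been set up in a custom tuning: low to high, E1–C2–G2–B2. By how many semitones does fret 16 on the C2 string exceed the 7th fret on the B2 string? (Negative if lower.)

C2 at fret 16 → E3 (MIDI 52); B2 at fret 7 → F♯3 (MIDI 54).
52 − 54 = -2, so the two pitches are 2 semitones apart.

-2 semitones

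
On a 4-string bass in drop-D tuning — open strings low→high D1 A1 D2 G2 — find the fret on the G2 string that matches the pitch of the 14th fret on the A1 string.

Fret 14 on A1 is MIDI 33 + 14 = 47 (B2). On the G2 string (open MIDI 43), that pitch is 47 − 43 = fret 4.

4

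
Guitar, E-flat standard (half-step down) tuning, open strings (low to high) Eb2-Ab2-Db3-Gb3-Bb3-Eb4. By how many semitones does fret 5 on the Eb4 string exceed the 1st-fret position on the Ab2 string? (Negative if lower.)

23 semitones

Eb4 at fret 5 → Ab4 (MIDI 68); Ab2 at fret 1 → A2 (MIDI 45).
68 − 45 = 23, so the two pitches are 23 semitones apart.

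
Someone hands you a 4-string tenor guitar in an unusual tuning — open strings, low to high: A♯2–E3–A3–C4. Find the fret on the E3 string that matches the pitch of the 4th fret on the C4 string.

Fret 4 on C4 is MIDI 60 + 4 = 64 (E4). On the E3 string (open MIDI 52), that pitch is 64 − 52 = fret 12.

12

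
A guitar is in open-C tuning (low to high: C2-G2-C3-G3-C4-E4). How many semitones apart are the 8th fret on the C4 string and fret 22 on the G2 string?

C4 at fret 8 → G#4 (MIDI 68); G2 at fret 22 → F4 (MIDI 65).
68 − 65 = 3, so the two pitches are 3 semitones apart, with G#4 the higher.

3 semitones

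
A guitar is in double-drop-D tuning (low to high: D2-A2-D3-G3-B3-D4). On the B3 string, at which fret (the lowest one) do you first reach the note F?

From B3, count semitones up the chromatic scale until reaching F: B–C–C#–D–D#–E–F — 6 steps.

6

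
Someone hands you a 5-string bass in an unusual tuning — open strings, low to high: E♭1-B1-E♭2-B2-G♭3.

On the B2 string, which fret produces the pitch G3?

8

G3 is 8 semitones above the open B2 (B–C–Db–D–Eb–E–F–Gb–G), so it sits at fret 8.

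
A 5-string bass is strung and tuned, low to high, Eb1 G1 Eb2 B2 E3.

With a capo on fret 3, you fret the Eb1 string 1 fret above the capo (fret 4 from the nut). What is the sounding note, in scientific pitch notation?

The capo raises the open Eb1 by 3 semitones to Gb1; fretting 1 more gives Eb1 + 3 + 1 = Eb1 + 4 semitones = G1.

G1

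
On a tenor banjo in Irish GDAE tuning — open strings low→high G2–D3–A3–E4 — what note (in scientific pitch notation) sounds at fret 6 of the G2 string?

C#3

The open G2 string plus 6 semitones: G–G#–A–A#–B–C–C#.
The walk passes from B into C once, so the octave number goes from 2 to 3.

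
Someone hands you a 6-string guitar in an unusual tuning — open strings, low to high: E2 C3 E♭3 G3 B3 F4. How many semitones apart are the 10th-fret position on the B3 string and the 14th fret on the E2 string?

15 semitones

B3 at fret 10 → A4 (MIDI 69); E2 at fret 14 → G♭3 (MIDI 54).
69 − 54 = 15, so the two pitches are 15 semitones apart, with A4 the higher.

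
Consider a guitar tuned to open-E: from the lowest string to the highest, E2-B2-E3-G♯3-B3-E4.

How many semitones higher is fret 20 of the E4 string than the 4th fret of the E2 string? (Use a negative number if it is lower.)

40 semitones

E4 at fret 20 → C6 (MIDI 84); E2 at fret 4 → G♯2 (MIDI 44).
84 − 44 = 40, so the two pitches are 40 semitones apart.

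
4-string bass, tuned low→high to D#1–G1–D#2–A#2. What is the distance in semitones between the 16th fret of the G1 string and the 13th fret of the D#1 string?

7 semitones

G1 at fret 16 → B2 (MIDI 47); D#1 at fret 13 → E2 (MIDI 40).
47 − 40 = 7, so the two pitches are 7 semitones apart, with B2 the higher.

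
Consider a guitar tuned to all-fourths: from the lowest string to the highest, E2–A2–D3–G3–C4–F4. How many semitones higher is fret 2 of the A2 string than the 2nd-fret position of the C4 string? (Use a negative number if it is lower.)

-15 semitones

A2 at fret 2 → B2 (MIDI 47); C4 at fret 2 → D4 (MIDI 62).
47 − 62 = -15, so the two pitches are 15 semitones apart.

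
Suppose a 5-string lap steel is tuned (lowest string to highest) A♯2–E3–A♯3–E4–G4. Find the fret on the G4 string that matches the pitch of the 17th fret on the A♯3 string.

A♯3 at fret 17 is A♯3 + 17 semitones = D♯5.
The open G4 string is 9 semitones above the open A♯3, so the same pitch on the G4 string lies at fret 17 − 9 = 8.

8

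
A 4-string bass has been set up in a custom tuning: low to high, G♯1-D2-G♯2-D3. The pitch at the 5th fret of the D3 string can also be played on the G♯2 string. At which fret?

D3 at fret 5 is D3 + 5 semitones = G3.
The open G♯2 string is 6 semitones below the open D3, so the same pitch on the G♯2 string lies at fret 5 + 6 = 11.

11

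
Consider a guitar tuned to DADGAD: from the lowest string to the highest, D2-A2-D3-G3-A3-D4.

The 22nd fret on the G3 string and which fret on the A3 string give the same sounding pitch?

G3 at fret 22 is G3 + 22 semitones = F5.
The open A3 string is 2 semitones above the open G3, so the same pitch on the A3 string lies at fret 22 − 2 = 20.

20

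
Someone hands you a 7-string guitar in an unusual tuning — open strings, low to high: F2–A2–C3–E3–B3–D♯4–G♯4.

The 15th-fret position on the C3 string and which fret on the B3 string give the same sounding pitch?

4

C3 at fret 15 is C3 + 15 semitones = D♯4.
The open B3 string is 11 semitones above the open C3, so the same pitch on the B3 string lies at fret 15 − 11 = 4.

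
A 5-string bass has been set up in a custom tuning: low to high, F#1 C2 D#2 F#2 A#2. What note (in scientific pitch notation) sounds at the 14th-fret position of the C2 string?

D3

Each fret is one semitone, so C2 + 14 = D3.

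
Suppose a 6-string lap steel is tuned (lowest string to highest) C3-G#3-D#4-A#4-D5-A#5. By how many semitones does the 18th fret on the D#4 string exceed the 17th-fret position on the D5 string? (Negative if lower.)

D#4 at fret 18 → A5 (MIDI 81); D5 at fret 17 → G6 (MIDI 91).
81 − 91 = -10, so the two pitches are 10 semitones apart.

-10 semitones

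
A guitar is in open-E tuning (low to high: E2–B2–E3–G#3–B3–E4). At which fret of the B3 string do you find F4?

6

F4 is 6 semitones above the open B3 (B–C–C#–D–D#–E–F), so it sits at fret 6.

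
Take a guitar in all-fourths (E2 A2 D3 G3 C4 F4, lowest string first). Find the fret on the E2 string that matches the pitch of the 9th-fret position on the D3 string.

19

D3 at fret 9 is D3 + 9 semitones = B3.
The open E2 string is 10 semitones below the open D3, so the same pitch on the E2 string lies at fret 9 + 10 = 19.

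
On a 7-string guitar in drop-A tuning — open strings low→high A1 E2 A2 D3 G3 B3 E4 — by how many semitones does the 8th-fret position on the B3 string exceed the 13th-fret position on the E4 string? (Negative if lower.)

-10 semitones

B3 at fret 8 → G4 (MIDI 67); E4 at fret 13 → F5 (MIDI 77).
67 − 77 = -10, so the two pitches are 10 semitones apart.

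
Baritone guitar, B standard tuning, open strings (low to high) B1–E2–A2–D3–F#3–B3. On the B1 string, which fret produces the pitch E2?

E2 is 5 semitones above the open B1 (B–C–C#–D–D#–E), so it sits at fret 5.

5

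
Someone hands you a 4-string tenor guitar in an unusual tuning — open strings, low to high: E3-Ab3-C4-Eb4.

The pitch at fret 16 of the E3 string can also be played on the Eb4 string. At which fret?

5

E3 at fret 16 is E3 + 16 semitones = Ab4.
The open Eb4 string is 11 semitones above the open E3, so the same pitch on the Eb4 string lies at fret 16 − 11 = 5.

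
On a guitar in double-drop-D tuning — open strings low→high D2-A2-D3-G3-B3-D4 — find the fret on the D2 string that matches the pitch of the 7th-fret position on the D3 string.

Fret 7 on D3 is MIDI 50 + 7 = 57 (A3). On the D2 string (open MIDI 38), that pitch is 57 − 38 = fret 19.

19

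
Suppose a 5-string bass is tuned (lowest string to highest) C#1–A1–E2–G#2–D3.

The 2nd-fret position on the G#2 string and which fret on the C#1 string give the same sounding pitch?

G#2 at fret 2 is G#2 + 2 semitones = A#2.
The open C#1 string is 19 semitones below the open G#2, so the same pitch on the C#1 string lies at fret 2 + 19 = 21.

21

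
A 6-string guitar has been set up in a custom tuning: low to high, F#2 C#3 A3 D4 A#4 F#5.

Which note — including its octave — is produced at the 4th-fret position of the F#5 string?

F#5 is MIDI 78. Adding 4 gives 82, which is A#5.

A#5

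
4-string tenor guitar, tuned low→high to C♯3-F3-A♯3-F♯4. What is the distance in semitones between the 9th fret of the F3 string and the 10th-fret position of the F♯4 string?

14 semitones

F3 at fret 9 → D4 (MIDI 62); F♯4 at fret 10 → E5 (MIDI 76).
62 − 76 = -14, so the two pitches are 14 semitones apart, with E5 the higher.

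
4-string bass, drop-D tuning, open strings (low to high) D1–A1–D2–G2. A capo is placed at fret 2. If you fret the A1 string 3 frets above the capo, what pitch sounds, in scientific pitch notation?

The capo raises the open A1 by 2 semitones to B1; fretting 3 more gives A1 + 2 + 3 = A1 + 5 semitones = D2.

D2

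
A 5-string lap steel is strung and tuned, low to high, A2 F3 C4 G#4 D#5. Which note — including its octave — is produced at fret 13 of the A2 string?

Each fret is one semitone, so A2 + 13 = A#3.
(Equivalently spelled Bb3.)

A#3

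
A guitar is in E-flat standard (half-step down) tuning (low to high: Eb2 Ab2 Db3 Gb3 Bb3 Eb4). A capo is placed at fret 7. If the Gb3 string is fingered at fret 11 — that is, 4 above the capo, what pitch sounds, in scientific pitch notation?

The capo raises the open Gb3 by 7 semitones to Db4; fretting 4 more gives Gb3 + 7 + 4 = Gb3 + 11 semitones = F4.

F4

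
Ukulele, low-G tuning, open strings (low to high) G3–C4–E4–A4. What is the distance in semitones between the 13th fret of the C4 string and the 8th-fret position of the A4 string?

C4 at fret 13 → C♯5 (MIDI 73); A4 at fret 8 → F5 (MIDI 77).
73 − 77 = -4, so the two pitches are 4 semitones apart, with F5 the higher.

4 semitones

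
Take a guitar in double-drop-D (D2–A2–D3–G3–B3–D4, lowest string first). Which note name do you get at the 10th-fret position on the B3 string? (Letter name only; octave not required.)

B3 is MIDI 59. Adding 10 gives 69; 69 mod 12 = 9, i.e. A.

A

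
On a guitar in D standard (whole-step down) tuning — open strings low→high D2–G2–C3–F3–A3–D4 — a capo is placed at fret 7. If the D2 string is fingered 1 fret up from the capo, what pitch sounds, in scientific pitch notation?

A♯2

The capo raises the open D2 by 7 semitones to A2; fretting 1 more gives D2 + 7 + 1 = D2 + 8 semitones = A♯2.
(Also written B♭.)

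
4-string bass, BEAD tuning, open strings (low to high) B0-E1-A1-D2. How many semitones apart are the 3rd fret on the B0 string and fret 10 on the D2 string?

22 semitones

B0 at fret 3 → D1 (MIDI 26); D2 at fret 10 → C3 (MIDI 48).
26 − 48 = -22, so the two pitches are 22 semitones apart, with C3 the higher.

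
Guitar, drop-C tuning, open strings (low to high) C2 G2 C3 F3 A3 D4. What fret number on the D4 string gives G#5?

18

G#5 is 18 semitones above the open D4 (D–D#–E–F–…–F#–G–G#), so it sits at fret 18.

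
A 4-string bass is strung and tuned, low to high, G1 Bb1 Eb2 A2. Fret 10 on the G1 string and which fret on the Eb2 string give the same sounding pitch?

Fret 10 on G1 is MIDI 31 + 10 = 41 (F2). On the Eb2 string (open MIDI 39), that pitch is 41 − 39 = fret 2.

2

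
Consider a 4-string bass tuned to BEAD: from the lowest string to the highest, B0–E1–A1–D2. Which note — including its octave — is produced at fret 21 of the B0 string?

G♯2

B0 is MIDI 23. Adding 21 gives 44, which is G♯2.
(Equivalently spelled A♭2.)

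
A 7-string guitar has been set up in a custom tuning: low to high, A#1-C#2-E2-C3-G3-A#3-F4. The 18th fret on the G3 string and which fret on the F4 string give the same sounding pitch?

G3 at fret 18 is G3 + 18 semitones = C#5.
The open F4 string is 10 semitones above the open G3, so the same pitch on the F4 string lies at fret 18 − 10 = 8.

8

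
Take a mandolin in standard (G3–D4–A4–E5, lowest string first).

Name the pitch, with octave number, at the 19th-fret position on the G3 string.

D5

The open G3 string plus 19 semitones: G–G#–A–A#–…–C–C#–D.
The walk passes from B into C 2 times, so the octave number goes from 3 to 5.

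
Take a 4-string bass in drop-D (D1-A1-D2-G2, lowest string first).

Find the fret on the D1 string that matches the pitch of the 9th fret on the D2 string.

D2 at fret 9 is D2 + 9 semitones = B2.
The open D1 string is 12 semitones below the open D2, so the same pitch on the D1 string lies at fret 9 + 12 = 21.

21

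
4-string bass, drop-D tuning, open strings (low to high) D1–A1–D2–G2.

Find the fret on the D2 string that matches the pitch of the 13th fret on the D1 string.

1

D1 at fret 13 is D1 + 13 semitones = D#2.
The open D2 string is 12 semitones above the open D1, so the same pitch on the D2 string lies at fret 13 − 12 = 1.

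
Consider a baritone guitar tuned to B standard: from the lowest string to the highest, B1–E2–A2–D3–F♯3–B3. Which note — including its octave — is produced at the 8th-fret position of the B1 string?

G2

Each fret is one semitone, so B1 + 8 = G2.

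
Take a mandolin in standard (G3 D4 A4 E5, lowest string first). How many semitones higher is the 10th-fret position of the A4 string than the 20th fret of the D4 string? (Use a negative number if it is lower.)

-3 semitones

A4 at fret 10 → G5 (MIDI 79); D4 at fret 20 → A♯5 (MIDI 82).
79 − 82 = -3, so the two pitches are 3 semitones apart.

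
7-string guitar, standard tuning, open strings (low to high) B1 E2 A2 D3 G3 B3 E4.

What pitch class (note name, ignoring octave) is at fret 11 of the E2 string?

D♯

Each fret is one semitone, so E2 + 11 = D♯.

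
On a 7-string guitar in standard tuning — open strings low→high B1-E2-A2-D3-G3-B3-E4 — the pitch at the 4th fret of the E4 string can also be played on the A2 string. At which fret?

E4 at fret 4 is E4 + 4 semitones = G#4.
The open A2 string is 19 semitones below the open E4, so the same pitch on the A2 string lies at fret 4 + 19 = 23.

23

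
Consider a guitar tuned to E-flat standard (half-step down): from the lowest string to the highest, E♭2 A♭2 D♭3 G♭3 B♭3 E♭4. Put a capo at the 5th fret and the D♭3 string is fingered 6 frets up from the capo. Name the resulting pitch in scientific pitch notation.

C4

The capo raises the open D♭3 by 5 semitones to G♭3; fretting 6 more gives D♭3 + 5 + 6 = D♭3 + 11 semitones = C4.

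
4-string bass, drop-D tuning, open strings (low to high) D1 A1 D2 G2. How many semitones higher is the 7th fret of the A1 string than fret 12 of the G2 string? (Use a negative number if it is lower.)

-15 semitones

A1 at fret 7 → E2 (MIDI 40); G2 at fret 12 → G3 (MIDI 55).
40 − 55 = -15, so the two pitches are 15 semitones apart.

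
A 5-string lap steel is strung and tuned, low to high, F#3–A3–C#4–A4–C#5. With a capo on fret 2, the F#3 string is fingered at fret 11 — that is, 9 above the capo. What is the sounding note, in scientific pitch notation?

F4

The capo raises the open F#3 by 2 semitones to G#3; fretting 9 more gives F#3 + 2 + 9 = F#3 + 11 semitones = F4.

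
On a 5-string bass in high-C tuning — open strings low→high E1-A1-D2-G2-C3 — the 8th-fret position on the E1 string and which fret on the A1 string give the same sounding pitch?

E1 at fret 8 is E1 + 8 semitones = C2.
The open A1 string is 5 semitones above the open E1, so the same pitch on the A1 string lies at fret 8 − 5 = 3.

3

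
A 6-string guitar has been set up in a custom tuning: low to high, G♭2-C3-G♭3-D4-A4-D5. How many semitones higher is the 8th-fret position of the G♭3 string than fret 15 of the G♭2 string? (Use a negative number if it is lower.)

G♭3 at fret 8 → D4 (MIDI 62); G♭2 at fret 15 → A3 (MIDI 57).
62 − 57 = 5, so the two pitches are 5 semitones apart.

5 semitones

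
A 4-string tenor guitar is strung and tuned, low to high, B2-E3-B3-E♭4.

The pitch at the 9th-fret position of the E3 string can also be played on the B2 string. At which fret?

14

E3 at fret 9 is E3 + 9 semitones = D♭4.
The open B2 string is 5 semitones below the open E3, so the same pitch on the B2 string lies at fret 9 + 5 = 14.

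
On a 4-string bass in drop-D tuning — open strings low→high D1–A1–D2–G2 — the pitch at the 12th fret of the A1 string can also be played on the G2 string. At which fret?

Fret 12 on A1 is MIDI 33 + 12 = 45 (A2). On the G2 string (open MIDI 43), that pitch is 45 − 43 = fret 2.

2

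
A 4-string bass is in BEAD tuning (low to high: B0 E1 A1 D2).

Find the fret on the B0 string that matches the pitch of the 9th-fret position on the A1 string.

Fret 9 on A1 is MIDI 33 + 9 = 42 (F#2). On the B0 string (open MIDI 23), that pitch is 42 − 23 = fret 19.

19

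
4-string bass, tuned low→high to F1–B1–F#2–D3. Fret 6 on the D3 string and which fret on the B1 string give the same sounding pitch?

D3 at fret 6 is D3 + 6 semitones = G#3.
The open B1 string is 15 semitones below the open D3, so the same pitch on the B1 string lies at fret 6 + 15 = 21.

21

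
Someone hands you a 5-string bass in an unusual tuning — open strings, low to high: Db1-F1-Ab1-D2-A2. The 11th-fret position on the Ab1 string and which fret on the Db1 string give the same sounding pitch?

18

Ab1 at fret 11 is Ab1 + 11 semitones = G2.
The open Db1 string is 7 semitones below the open Ab1, so the same pitch on the Db1 string lies at fret 11 + 7 = 18.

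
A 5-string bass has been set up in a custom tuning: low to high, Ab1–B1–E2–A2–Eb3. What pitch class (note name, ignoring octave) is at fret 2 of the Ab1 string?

Bb

Ab1 is MIDI 32. Adding 2 gives 34; 34 mod 12 = 10, i.e. Bb.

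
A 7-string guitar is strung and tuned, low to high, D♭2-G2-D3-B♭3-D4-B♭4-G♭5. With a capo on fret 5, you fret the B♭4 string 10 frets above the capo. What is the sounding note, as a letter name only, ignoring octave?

D♭

The capo raises the open B♭4 by 5 semitones to E♭5; fretting 10 more gives B♭4 + 5 + 10 = B♭4 + 15 semitones, landing on D♭.
(Also written C♯.)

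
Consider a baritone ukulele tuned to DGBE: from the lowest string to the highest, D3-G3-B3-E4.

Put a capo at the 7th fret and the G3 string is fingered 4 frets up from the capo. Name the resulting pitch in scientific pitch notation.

The capo raises the open G3 by 7 semitones to D4; fretting 4 more gives G3 + 7 + 4 = G3 + 11 semitones = F♯4.

F♯4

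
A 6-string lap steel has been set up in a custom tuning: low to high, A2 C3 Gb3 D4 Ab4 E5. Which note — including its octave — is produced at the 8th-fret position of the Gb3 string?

Gb3 is MIDI 54. Adding 8 gives 62, which is D4.

D4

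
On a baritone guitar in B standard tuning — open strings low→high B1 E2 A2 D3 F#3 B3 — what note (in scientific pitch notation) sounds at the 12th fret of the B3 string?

The open B3 string plus 12 semitones: B–C–C#–D–…–A–A#–B.
The walk passes from B into C once, so the octave number goes from 3 to 4.

B4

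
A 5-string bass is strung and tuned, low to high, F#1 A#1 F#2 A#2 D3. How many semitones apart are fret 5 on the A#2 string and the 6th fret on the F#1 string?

15 semitones

A#2 at fret 5 → D#3 (MIDI 51); F#1 at fret 6 → C2 (MIDI 36).
51 − 36 = 15, so the two pitches are 15 semitones apart, with D#3 the higher.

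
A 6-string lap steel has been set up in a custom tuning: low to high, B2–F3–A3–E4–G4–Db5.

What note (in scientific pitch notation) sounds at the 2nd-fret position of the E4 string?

E4 is MIDI 64. Adding 2 gives 66, which is Gb4.

Gb4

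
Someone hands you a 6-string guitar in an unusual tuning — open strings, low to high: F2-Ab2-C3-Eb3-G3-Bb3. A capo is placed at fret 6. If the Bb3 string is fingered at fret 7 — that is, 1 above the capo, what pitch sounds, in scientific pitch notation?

The capo raises the open Bb3 by 6 semitones to E4; fretting 1 more gives Bb3 + 6 + 1 = Bb3 + 7 semitones = F4.

F4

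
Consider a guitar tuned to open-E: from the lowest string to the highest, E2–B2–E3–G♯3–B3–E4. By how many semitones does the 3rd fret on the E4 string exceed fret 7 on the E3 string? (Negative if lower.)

E4 at fret 3 → G4 (MIDI 67); E3 at fret 7 → B3 (MIDI 59).
67 − 59 = 8, so the two pitches are 8 semitones apart.

8 semitones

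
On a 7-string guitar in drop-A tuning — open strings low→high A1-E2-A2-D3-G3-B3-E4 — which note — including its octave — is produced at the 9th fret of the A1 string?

Each fret is one semitone, so A1 + 9 = F#2.
(Equivalently spelled Gb2.)

F#2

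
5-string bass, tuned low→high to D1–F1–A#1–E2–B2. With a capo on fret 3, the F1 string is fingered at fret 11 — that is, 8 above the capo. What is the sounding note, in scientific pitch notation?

E2

The capo raises the open F1 by 3 semitones to G#1; fretting 8 more gives F1 + 3 + 8 = F1 + 11 semitones = E2.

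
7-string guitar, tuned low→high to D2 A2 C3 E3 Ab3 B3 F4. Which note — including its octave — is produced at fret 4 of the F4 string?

F4 is MIDI 65. Adding 4 gives 69, which is A4.

A4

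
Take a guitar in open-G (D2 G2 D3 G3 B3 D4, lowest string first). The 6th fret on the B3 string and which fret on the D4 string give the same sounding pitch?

B3 at fret 6 is B3 + 6 semitones = F4.
The open D4 string is 3 semitones above the open B3, so the same pitch on the D4 string lies at fret 6 − 3 = 3.

3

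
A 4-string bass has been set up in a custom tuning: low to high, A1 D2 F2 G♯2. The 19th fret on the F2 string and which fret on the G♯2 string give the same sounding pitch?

16

Fret 19 on F2 is MIDI 41 + 19 = 60 (C4). On the G♯2 string (open MIDI 44), that pitch is 60 − 44 = fret 16.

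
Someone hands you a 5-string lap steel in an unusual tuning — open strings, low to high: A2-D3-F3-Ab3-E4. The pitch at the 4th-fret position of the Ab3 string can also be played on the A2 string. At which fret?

Ab3 at fret 4 is Ab3 + 4 semitones = C4.
The open A2 string is 11 semitones below the open Ab3, so the same pitch on the A2 string lies at fret 4 + 11 = 15.

15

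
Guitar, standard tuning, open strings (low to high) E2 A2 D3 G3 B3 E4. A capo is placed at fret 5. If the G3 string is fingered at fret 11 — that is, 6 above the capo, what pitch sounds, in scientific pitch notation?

F#4

The capo raises the open G3 by 5 semitones to C4; fretting 6 more gives G3 + 5 + 6 = G3 + 11 semitones = F#4.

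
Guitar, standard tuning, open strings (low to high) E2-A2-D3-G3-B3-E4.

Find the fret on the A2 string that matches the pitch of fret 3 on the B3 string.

17

B3 at fret 3 is B3 + 3 semitones = D4.
The open A2 string is 14 semitones below the open B3, so the same pitch on the A2 string lies at fret 3 + 14 = 17.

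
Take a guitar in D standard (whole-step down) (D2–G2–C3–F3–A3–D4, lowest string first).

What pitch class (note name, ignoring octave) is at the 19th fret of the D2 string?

A

D2 is MIDI 38. Adding 19 gives 57; 57 mod 12 = 9, i.e. A.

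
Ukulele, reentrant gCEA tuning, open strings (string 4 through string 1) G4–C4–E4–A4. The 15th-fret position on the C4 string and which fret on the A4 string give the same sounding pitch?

C4 at fret 15 is C4 + 15 semitones = D#5.
The open A4 string is 9 semitones above the open C4, so the same pitch on the A4 string lies at fret 15 − 9 = 6.

6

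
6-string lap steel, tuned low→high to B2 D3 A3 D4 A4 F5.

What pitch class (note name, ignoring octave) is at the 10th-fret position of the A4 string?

The open A4 string plus 10 semitones: A–A#–B–C–…–F–F#–G.

G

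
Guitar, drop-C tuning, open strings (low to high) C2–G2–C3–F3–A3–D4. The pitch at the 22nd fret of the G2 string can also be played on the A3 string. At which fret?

8

G2 at fret 22 is G2 + 22 semitones = F4.
The open A3 string is 14 semitones above the open G2, so the same pitch on the A3 string lies at fret 22 − 14 = 8.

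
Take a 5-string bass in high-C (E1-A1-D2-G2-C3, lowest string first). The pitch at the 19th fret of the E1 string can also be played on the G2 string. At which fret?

4

E1 at fret 19 is E1 + 19 semitones = B2.
The open G2 string is 15 semitones above the open E1, so the same pitch on the G2 string lies at fret 19 − 15 = 4.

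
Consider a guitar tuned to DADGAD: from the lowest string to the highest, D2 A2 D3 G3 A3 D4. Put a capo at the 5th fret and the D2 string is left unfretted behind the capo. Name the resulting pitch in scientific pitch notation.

The capo raises the open D2 by 5 semitones to G2; fretting 0 more gives D2 + 5 + 0 = D2 + 5 semitones = G2.

G2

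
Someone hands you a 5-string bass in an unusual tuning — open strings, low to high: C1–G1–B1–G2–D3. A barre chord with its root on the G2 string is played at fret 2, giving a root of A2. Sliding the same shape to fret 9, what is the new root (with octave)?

E3

Moving from fret 2 to fret 9 shifts the root by 7 semitones.
A2 up 7 semitones is E3.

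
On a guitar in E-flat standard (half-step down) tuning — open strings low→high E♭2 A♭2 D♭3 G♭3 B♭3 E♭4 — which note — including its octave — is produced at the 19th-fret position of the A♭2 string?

E♭4

A♭2 is MIDI 44. Adding 19 gives 63, which is E♭4.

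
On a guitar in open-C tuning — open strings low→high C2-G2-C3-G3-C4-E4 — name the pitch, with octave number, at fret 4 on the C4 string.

The open C4 string plus 4 semitones: C–C#–D–D#–E.
No B→C boundary is crossed, so the octave stays at 4.

E4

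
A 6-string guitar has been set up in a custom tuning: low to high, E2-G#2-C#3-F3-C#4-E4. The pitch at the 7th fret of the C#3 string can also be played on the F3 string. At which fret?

C#3 at fret 7 is C#3 + 7 semitones = G#3.
The open F3 string is 4 semitones above the open C#3, so the same pitch on the F3 string lies at fret 7 − 4 = 3.

3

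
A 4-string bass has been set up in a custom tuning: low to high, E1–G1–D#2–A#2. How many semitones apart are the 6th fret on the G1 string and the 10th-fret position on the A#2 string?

G1 at fret 6 → C#2 (MIDI 37); A#2 at fret 10 → G#3 (MIDI 56).
37 − 56 = -19, so the two pitches are 19 semitones apart, with G#3 the higher.

19 semitones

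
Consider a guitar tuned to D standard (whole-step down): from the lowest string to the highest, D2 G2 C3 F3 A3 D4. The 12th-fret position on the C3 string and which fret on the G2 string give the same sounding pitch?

17

Fret 12 on C3 is MIDI 48 + 12 = 60 (C4). On the G2 string (open MIDI 43), that pitch is 60 − 43 = fret 17.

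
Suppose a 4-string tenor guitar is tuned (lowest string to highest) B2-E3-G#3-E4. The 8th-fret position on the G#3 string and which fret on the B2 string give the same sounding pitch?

17

G#3 at fret 8 is G#3 + 8 semitones = E4.
The open B2 string is 9 semitones below the open G#3, so the same pitch on the B2 string lies at fret 8 + 9 = 17.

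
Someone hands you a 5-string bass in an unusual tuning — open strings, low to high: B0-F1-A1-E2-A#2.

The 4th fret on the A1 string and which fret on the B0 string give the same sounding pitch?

14

A1 at fret 4 is A1 + 4 semitones = C#2.
The open B0 string is 10 semitones below the open A1, so the same pitch on the B0 string lies at fret 4 + 10 = 14.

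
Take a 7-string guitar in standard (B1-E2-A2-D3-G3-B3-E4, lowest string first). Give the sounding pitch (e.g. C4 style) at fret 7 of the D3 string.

A3

Each fret is one semitone, so D3 + 7 = A3.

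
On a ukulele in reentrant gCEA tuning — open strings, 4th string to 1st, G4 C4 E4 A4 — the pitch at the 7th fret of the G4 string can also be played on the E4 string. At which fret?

10

Fret 7 on G4 is MIDI 67 + 7 = 74 (D5). On the E4 string (open MIDI 64), that pitch is 74 − 64 = fret 10.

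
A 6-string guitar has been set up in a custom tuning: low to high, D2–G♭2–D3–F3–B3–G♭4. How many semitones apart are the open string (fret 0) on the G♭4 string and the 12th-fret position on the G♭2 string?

12 semitones

G♭4 at fret 0 → G♭4 (MIDI 66); G♭2 at fret 12 → G♭3 (MIDI 54).
66 − 54 = 12, so the two pitches are 12 semitones apart, with G♭4 the higher.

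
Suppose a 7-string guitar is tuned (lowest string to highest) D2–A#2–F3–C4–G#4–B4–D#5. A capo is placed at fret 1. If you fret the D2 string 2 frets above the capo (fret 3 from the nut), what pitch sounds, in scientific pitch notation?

F2

The capo raises the open D2 by 1 semitone to D#2; fretting 2 more gives D2 + 1 + 2 = D2 + 3 semitones = F2.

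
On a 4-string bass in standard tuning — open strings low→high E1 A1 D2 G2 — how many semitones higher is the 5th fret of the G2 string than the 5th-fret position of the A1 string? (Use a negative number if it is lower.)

G2 at fret 5 → C3 (MIDI 48); A1 at fret 5 → D2 (MIDI 38).
48 − 38 = 10, so the two pitches are 10 semitones apart.

10 semitones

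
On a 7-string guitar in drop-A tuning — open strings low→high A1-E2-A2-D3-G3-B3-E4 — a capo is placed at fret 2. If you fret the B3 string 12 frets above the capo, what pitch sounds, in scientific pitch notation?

C♯5

The capo raises the open B3 by 2 semitones to C♯4; fretting 12 more gives B3 + 2 + 12 = B3 + 14 semitones = C♯5.
(Also written D♭.)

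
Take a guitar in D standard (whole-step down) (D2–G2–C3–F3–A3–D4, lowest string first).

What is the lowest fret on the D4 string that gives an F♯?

From D4, count semitones up the chromatic scale until reaching F♯: D–D#–E–F–F# — 4 steps.

4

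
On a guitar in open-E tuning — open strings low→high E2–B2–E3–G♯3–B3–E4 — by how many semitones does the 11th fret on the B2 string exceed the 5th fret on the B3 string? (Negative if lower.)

B2 at fret 11 → A♯3 (MIDI 58); B3 at fret 5 → E4 (MIDI 64).
58 − 64 = -6, so the two pitches are 6 semitones apart.

-6 semitones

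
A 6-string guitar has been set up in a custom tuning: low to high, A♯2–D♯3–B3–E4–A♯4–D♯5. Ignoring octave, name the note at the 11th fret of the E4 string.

E4 is MIDI 64. Adding 11 gives 75; 75 mod 12 = 3, i.e. D♯.
(Equivalently spelled E♭.)

D♯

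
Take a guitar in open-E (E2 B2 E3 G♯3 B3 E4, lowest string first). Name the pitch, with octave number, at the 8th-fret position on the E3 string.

C4

Each fret is one semitone, so E3 + 8 = C4.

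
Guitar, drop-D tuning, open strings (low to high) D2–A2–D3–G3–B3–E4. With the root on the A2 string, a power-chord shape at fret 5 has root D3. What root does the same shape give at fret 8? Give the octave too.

Moving from fret 5 to fret 8 shifts the root by 3 semitones.
D3 up 3 semitones is F3.

F3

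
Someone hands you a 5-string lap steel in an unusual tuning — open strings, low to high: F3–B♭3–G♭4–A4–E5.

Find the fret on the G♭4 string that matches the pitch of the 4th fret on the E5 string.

14

Fret 4 on E5 is MIDI 76 + 4 = 80 (A♭5). On the G♭4 string (open MIDI 66), that pitch is 80 − 66 = fret 14.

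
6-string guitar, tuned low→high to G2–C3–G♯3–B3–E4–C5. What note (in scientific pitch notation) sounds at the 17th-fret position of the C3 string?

The open C3 string plus 17 semitones: C–C#–D–D#–…–D#–E–F.
The walk passes from B into C once, so the octave number goes from 3 to 4.

F4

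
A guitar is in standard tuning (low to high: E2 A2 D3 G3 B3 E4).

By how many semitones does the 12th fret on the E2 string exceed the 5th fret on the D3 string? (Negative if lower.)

E2 at fret 12 → E3 (MIDI 52); D3 at fret 5 → G3 (MIDI 55).
52 − 55 = -3, so the two pitches are 3 semitones apart.

-3 semitones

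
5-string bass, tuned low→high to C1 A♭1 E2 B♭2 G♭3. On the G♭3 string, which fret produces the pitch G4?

13

G4 is 13 semitones above the open G♭3 (Gb–G–Ab–A–…–F–Gb–G), so it sits at fret 13.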